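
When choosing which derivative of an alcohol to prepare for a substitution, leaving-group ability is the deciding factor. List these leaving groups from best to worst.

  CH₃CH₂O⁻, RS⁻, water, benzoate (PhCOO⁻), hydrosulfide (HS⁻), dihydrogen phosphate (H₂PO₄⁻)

water > dihydrogen phosphate (H₂PO₄⁻) > benzoate (PhCOO⁻) > hydrosulfide (HS⁻) > RS⁻ > CH₃CH₂O⁻

A good leaving group is a weak base: the lower the pKₐ of its conjugate acid, the more readily it departs.
water: pKₐ(H₃O⁺) ≈ -1.7 — neutral; leaves from a protonated alcohol (R–OH₂⁺)
dihydrogen phosphate (H₂PO₄⁻): pKₐ(H₃PO₄) ≈ 2.1
benzoate (PhCOO⁻): pKₐ(C₆H₅COOH) ≈ 4.2
hydrosulfide (HS⁻): pKₐ(H₂S) ≈ 7 — larger and more polarisable than the oxygen analogue
RS⁻: pKₐ(RSH (a thiol)) ≈ 10.5
CH₃CH₂O⁻: pKₐ(CH₃CH₂OH) ≈ 16 — strong base; alkoxides do not leave unassisted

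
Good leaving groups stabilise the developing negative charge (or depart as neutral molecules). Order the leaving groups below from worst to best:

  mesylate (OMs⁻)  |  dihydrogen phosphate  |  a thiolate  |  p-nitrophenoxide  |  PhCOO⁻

The more stable X⁻ (or X) is on its own — i.e. the weaker a base it is — the better a leaving group it makes.
mesylate (OMs⁻): pKₐ(CH₃SO₃H (MsOH)) ≈ -1.9
dihydrogen phosphate: pKₐ(H₃PO₄) ≈ 2.1
PhCOO⁻: pKₐ(C₆H₅COOH) ≈ 4.2 — aryl carboxylate
p-nitrophenoxide: pKₐ(p-nitrophenol) ≈ 7.2 — nitro group delocalises the charge; the classic chromogenic LG
a thiolate: pKₐ(RSH (a thiol)) ≈ 10.5
The question asks for worst first, so the sequence is read in increasing leaving-group ability.

a thiolate < p-nitrophenoxide < PhCOO⁻ < dihydrogen phosphate < mesylate (OMs⁻)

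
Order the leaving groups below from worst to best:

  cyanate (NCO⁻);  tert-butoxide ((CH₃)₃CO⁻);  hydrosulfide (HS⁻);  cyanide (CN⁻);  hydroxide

tert-butoxide ((CH₃)₃CO⁻) < hydroxide < cyanide (CN⁻) < hydrosulfide (HS⁻) < cyanate (NCO⁻)

cyanate (NCO⁻): pKₐ(HOCN) ≈ 3.5 — resonance between N and O
hydrosulfide (HS⁻): pKₐ(H₂S) ≈ 7
cyanide (CN⁻): pKₐ(HCN) ≈ 9.2 — sp carbon stabilises the charge somewhat, but still a poor LG
hydroxide: pKₐ(H₂O) ≈ 15.7 — strong base; essentially never leaves without prior activation
tert-butoxide ((CH₃)₃CO⁻): pKₐ(t-BuOH) ≈ 18
Listed from poorest to best leaving group as asked.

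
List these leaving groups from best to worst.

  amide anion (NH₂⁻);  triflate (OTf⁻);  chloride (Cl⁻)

Leaving-group ability tracks the stability of the departed species; conjugate-acid pKₐ is the usual yardstick (lower pKₐ → better LG).
triflate (OTf⁻): pKₐ(CF₃SO₃H (triflic acid)) ≈ -14
chloride (Cl⁻): pKₐ(HCl) ≈ -7
amide anion (NH₂⁻): pKₐ(NH₃) ≈ 38

triflate (OTf⁻) > chloride (Cl⁻) > amide anion (NH₂⁻)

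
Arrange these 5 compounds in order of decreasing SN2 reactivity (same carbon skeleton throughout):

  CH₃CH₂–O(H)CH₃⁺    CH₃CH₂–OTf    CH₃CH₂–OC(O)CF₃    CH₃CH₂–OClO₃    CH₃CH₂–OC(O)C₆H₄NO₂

CH₃CH₂–OTf > CH₃CH₂–OClO₃ > CH₃CH₂–O(H)CH₃⁺ > CH₃CH₂–OC(O)CF₃ > CH₃CH₂–OC(O)C₆H₄NO₂

The skeletons are identical, so relative rate is governed entirely by leaving-group ability.
Rank by basicity of the departing species: weakest base leaves most easily.
CH₃CH₂–OTf loses OTf⁻: pKₐ(CF₃SO₃H (triflic acid)) ≈ -14
CH₃CH₂–OClO₃ loses ClO₄⁻: pKₐ(HClO₄) ≈ -10
CH₃CH₂–O(H)CH₃⁺ loses R'OH: pKₐ(R'OH₂⁺) ≈ -2.4
CH₃CH₂–OC(O)CF₃ loses CF₃COO⁻: pKₐ(CF₃COOH) ≈ 0.2
CH₃CH₂–OC(O)C₆H₄NO₂ loses p-O₂N–C₆H₄–COO⁻: pKₐ(p-nitrobenzoic acid) ≈ 3.4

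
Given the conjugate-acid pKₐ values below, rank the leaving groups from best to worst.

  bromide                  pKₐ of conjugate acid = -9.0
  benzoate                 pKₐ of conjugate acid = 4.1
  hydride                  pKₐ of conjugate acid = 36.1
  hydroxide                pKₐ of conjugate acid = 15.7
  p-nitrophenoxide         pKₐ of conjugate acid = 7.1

bromide > benzoate > p-nitrophenoxide > hydroxide > hydride

Lower conjugate-acid pKₐ ⇒ weaker base ⇒ better leaving group.
Sorting by the given values: bromide (-9.0), benzoate (4.1), p-nitrophenoxide (7.1), hydroxide (15.7), hydride (36.1).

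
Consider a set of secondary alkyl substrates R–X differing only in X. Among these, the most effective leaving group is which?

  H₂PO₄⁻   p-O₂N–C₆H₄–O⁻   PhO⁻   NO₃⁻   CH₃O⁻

NO₃⁻

Leaving-group ability tracks the stability of the departed species; conjugate-acid pKₐ is the usual yardstick (lower pKₐ → better LG).
NO₃⁻: pKₐ(HNO₃) ≈ -1.3
H₂PO₄⁻: pKₐ(H₃PO₄) ≈ 2.1
p-O₂N–C₆H₄–O⁻: pKₐ(p-nitrophenol) ≈ 7.2
PhO⁻: pKₐ(C₆H₅OH (phenol)) ≈ 10
CH₃O⁻: pKₐ(CH₃OH) ≈ 15.5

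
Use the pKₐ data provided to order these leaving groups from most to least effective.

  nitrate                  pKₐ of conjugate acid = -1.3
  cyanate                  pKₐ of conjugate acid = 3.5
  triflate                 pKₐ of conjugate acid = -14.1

Lower conjugate-acid pKₐ ⇒ weaker base ⇒ better leaving group.
Sorting by the given values: triflate (-14.1), nitrate (-1.3), cyanate (3.5).

triflate > nitrate > cyanate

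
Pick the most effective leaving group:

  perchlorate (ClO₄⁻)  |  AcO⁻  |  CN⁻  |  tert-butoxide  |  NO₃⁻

perchlorate (ClO₄⁻)

Leaving-group ability tracks the stability of the departed species; conjugate-acid pKₐ is the usual yardstick (lower pKₐ → better LG).
perchlorate (ClO₄⁻): pKₐ(HClO₄) ≈ -10
NO₃⁻: pKₐ(HNO₃) ≈ -1.3
AcO⁻: pKₐ(CH₃COOH) ≈ 4.8
CN⁻: pKₐ(HCN) ≈ 9.2
tert-butoxide: pKₐ(t-BuOH) ≈ 18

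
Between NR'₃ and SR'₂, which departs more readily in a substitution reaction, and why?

SR'₂

SR'₂ is the better leaving group.
pKₐ(R'₂SH⁺) ≈ -7 versus pKₐ(R'₃NH⁺) ≈ 10.7: SR'₂ is the much weaker base.
Neutral; leaves from a sulfonium salt (R–SR'₂⁺).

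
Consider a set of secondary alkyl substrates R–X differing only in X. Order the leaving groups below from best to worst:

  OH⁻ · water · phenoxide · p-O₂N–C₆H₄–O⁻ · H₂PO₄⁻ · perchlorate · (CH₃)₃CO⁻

perchlorate > water > H₂PO₄⁻ > p-O₂N–C₆H₄–O⁻ > phenoxide > OH⁻ > (CH₃)₃CO⁻

The more stable X⁻ (or X) is on its own — i.e. the weaker a base it is — the better a leaving group it makes.
perchlorate: pKₐ(HClO₄) ≈ -10
water: pKₐ(H₃O⁺) ≈ -1.7 — neutral; leaves from a protonated alcohol (R–OH₂⁺)
H₂PO₄⁻: pKₐ(H₃PO₄) ≈ 2.1 — moderate base; biological leaving group after further activation
p-O₂N–C₆H₄–O⁻: pKₐ(p-nitrophenol) ≈ 7.2
phenoxide: pKₐ(C₆H₅OH (phenol)) ≈ 10 — resonance into the ring helps, but still a poor LG
OH⁻: pKₐ(H₂O) ≈ 15.7 — strong base; essentially never leaves without prior activation
(CH₃)₃CO⁻: pKₐ(t-BuOH) ≈ 18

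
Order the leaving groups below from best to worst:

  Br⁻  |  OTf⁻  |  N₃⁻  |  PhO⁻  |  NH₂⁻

Leaving-group ability tracks the stability of the departed species; conjugate-acid pKₐ is the usual yardstick (lower pKₐ → better LG).
OTf⁻: pKₐ(CF₃SO₃H (triflic acid)) ≈ -14
Br⁻: pKₐ(HBr) ≈ -9 — weak base; good leaving group
N₃⁻: pKₐ(HN₃) ≈ 4.7
PhO⁻: pKₐ(C₆H₅OH (phenol)) ≈ 10 — resonance into the ring helps, but still a poor LG
NH₂⁻: pKₐ(NH₃) ≈ 38 — extremely strong base; never a leaving group

OTf⁻ > Br⁻ > N₃⁻ > PhO⁻ > NH₂⁻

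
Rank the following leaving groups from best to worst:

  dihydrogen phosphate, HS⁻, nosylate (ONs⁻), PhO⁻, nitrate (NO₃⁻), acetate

The more stable X⁻ (or X) is on its own — i.e. the weaker a base it is — the better a leaving group it makes.
nosylate (ONs⁻): pKₐ(p-O₂NC₆H₄SO₃H) ≈ -3.5
nitrate (NO₃⁻): pKₐ(HNO₃) ≈ -1.3
dihydrogen phosphate: pKₐ(H₃PO₄) ≈ 2.1
acetate: pKₐ(CH₃COOH) ≈ 4.8
HS⁻: pKₐ(H₂S) ≈ 7
PhO⁻: pKₐ(C₆H₅OH (phenol)) ≈ 10

nosylate (ONs⁻) > nitrate (NO₃⁻) > dihydrogen phosphate > acetate > HS⁻ > PhO⁻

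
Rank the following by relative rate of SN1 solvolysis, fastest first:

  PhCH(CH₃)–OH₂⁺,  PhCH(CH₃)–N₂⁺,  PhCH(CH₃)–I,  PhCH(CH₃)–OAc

PhCH(CH₃)–N₂⁺ > PhCH(CH₃)–I > PhCH(CH₃)–OH₂⁺ > PhCH(CH₃)–OAc

With the same alkyl group throughout, only the leaving group differentiates the rates.
The more stable X⁻ (or X) is on its own — i.e. the weaker a base it is — the better a leaving group it makes.
PhCH(CH₃)–N₂⁺ loses N₂: no meaningful conjugate acid; N₂ departs as an exceptionally stable neutral molecule
PhCH(CH₃)–I loses I⁻: pKₐ(HI) ≈ -10
PhCH(CH₃)–OH₂⁺ loses H₂O: pKₐ(H₃O⁺) ≈ -1.7
PhCH(CH₃)–OAc loses AcO⁻: pKₐ(CH₃COOH) ≈ 4.8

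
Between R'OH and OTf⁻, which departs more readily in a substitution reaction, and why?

OTf⁻

OTf⁻ is the better leaving group.
pKₐ(CF₃SO₃H (triflic acid)) ≈ -14 versus pKₐ(R'OH₂⁺) ≈ -2.4: OTf⁻ is the much weaker base.
Charge spread over three oxygens and a CF₃ group; the premier leaving group in synthesis.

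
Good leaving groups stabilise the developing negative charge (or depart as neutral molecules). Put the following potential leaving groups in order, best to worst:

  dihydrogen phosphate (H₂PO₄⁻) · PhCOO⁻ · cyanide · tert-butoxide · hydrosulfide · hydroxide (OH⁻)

dihydrogen phosphate (H₂PO₄⁻) > PhCOO⁻ > hydrosulfide > cyanide > hydroxide (OH⁻) > tert-butoxide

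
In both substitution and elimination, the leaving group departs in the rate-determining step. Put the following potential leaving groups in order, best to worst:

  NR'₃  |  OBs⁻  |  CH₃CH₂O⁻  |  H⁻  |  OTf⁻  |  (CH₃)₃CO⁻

OTf⁻ > OBs⁻ > NR'₃ > CH₃CH₂O⁻ > (CH₃)₃CO⁻ > H⁻

Rank by basicity of the departing species: weakest base leaves most easily.
OTf⁻: pKₐ(CF₃SO₃H (triflic acid)) ≈ -14
OBs⁻: pKₐ(p-BrC₆H₄SO₃H) ≈ -2.8
NR'₃: pKₐ(R'₃NH⁺) ≈ 10.7
CH₃CH₂O⁻: pKₐ(CH₃CH₂OH) ≈ 16
(CH₃)₃CO⁻: pKₐ(t-BuOH) ≈ 18
H⁻: pKₐ(H₂) ≈ 36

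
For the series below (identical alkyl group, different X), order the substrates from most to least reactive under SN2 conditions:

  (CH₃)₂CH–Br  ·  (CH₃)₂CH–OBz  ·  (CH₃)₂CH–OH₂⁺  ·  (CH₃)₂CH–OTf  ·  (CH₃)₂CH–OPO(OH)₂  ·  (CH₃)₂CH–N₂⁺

(CH₃)₂CH–N₂⁺ > (CH₃)₂CH–OTf > (CH₃)₂CH–Br > (CH₃)₂CH–OH₂⁺ > (CH₃)₂CH–OPO(OH)₂ > (CH₃)₂CH–OBz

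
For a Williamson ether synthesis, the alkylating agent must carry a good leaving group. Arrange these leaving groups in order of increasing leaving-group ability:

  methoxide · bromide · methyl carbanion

bromide: pKₐ(HBr) ≈ -9
methoxide: pKₐ(CH₃OH) ≈ 15.5
methyl carbanion: pKₐ(CH₄) ≈ 48
Listed from poorest to best leaving group as asked.

methyl carbanion < methoxide < bromide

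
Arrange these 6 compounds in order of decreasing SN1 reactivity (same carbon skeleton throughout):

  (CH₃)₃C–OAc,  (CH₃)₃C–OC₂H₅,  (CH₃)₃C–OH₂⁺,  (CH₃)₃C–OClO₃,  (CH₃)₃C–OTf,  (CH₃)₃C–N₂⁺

With the same alkyl group throughout, only the leaving group differentiates the rates.
Leaving-group ability tracks the stability of the departed species; conjugate-acid pKₐ is the usual yardstick (lower pKₐ → better LG).
(CH₃)₃C–N₂⁺ loses N₂: no meaningful conjugate acid; N₂ departs as an exceptionally stable neutral molecule
(CH₃)₃C–OTf loses OTf⁻: pKₐ(CF₃SO₃H (triflic acid)) ≈ -14
(CH₃)₃C–OClO₃ loses ClO₄⁻: pKₐ(HClO₄) ≈ -10
(CH₃)₃C–OH₂⁺ loses H₂O: pKₐ(H₃O⁺) ≈ -1.7
(CH₃)₃C–OAc loses AcO⁻: pKₐ(CH₃COOH) ≈ 4.8
(CH₃)₃C–OC₂H₅ loses CH₃CH₂O⁻: pKₐ(CH₃CH₂OH) ≈ 16

(CH₃)₃C–N₂⁺ > (CH₃)₃C–OTf > (CH₃)₃C–OClO₃ > (CH₃)₃C–OH₂⁺ > (CH₃)₃C–OAc > (CH₃)₃C–OC₂H₅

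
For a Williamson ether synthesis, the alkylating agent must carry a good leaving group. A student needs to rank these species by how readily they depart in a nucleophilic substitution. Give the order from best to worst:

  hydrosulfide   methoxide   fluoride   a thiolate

fluoride > hydrosulfide > a thiolate > methoxide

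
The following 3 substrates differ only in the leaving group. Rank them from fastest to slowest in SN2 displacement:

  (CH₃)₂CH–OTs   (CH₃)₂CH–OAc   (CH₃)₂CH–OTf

(CH₃)₂CH–OTf > (CH₃)₂CH–OTs > (CH₃)₂CH–OAc

With the same alkyl group throughout, only the leaving group differentiates the rates.
A good leaving group is a weak base: the lower the pKₐ of its conjugate acid, the more readily it departs.
(CH₃)₂CH–OTf loses OTf⁻: pKₐ(CF₃SO₃H (triflic acid)) ≈ -14
(CH₃)₂CH–OTs loses OTs⁻: pKₐ(p-CH₃C₆H₄SO₃H (TsOH)) ≈ -2.8
(CH₃)₂CH–OAc loses AcO⁻: pKₐ(CH₃COOH) ≈ 4.8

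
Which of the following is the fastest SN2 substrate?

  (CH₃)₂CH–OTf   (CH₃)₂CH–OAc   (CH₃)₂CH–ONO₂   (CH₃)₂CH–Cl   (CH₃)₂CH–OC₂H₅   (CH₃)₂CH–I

(CH₃)₂CH–OTf

Identical carbon frameworks mean the comparison reduces to leaving-group quality.
The more stable X⁻ (or X) is on its own — i.e. the weaker a base it is — the better a leaving group it makes.
(CH₃)₂CH–OTf loses OTf⁻: pKₐ(CF₃SO₃H (triflic acid)) ≈ -14
(CH₃)₂CH–I loses I⁻: pKₐ(HI) ≈ -10
(CH₃)₂CH–Cl loses Cl⁻: pKₐ(HCl) ≈ -7
(CH₃)₂CH–ONO₂ loses NO₃⁻: pKₐ(HNO₃) ≈ -1.3
(CH₃)₂CH–OAc loses AcO⁻: pKₐ(CH₃COOH) ≈ 4.8
(CH₃)₂CH–OC₂H₅ loses CH₃CH₂O⁻: pKₐ(CH₃CH₂OH) ≈ 16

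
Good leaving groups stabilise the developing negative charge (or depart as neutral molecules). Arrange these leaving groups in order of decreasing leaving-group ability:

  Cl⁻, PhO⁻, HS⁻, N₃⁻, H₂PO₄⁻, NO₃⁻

Cl⁻ > NO₃⁻ > H₂PO₄⁻ > N₃⁻ > HS⁻ > PhO⁻

Cl⁻: pKₐ(HCl) ≈ -7 — moderately weak base
NO₃⁻: pKₐ(HNO₃) ≈ -1.3 — resonance-delocalised over three oxygens
H₂PO₄⁻: pKₐ(H₃PO₄) ≈ 2.1
N₃⁻: pKₐ(HN₃) ≈ 4.7
HS⁻: pKₐ(H₂S) ≈ 7 — larger and more polarisable than the oxygen analogue
PhO⁻: pKₐ(C₆H₅OH (phenol)) ≈ 10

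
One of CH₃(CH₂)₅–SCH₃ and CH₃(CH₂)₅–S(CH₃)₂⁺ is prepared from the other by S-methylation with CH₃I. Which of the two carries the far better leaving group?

CH₃(CH₂)₅–S(CH₃)₂⁺

From CH₃(CH₂)₅–SCH₃ the departing group would be RS⁻ (pKₐ(RSH (a thiol)) ≈ 10.5). Moderately basic; rarely leaves without activation.
From CH₃(CH₂)₅–S(CH₃)₂⁺ the leaving group is SR'₂ (pKₐ(R'₂SH⁺) ≈ -7). Neutral; leaves from a sulfonium salt (R–SR'₂⁺).
S-methylation with CH₃I works by allowing neutral dimethyl sulfide, rather than methanethiolate, to depart, making CH₃(CH₂)₅–S(CH₃)₂⁺ enormously more reactive.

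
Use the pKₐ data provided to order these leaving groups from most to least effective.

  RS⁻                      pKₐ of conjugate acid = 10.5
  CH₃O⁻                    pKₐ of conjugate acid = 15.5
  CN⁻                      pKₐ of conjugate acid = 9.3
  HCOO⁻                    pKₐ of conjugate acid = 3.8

HCOO⁻ > CN⁻ > RS⁻ > CH₃O⁻

Lower conjugate-acid pKₐ ⇒ weaker base ⇒ better leaving group.
Sorting by the given values: HCOO⁻ (3.8), CN⁻ (9.3), RS⁻ (10.5), CH₃O⁻ (15.5).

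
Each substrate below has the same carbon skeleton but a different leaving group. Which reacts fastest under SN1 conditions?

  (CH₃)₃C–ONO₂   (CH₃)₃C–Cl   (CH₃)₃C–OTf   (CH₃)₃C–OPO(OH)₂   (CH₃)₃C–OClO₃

(CH₃)₃C–OTf

Identical carbon frameworks mean the comparison reduces to leaving-group quality.
The more stable X⁻ (or X) is on its own — i.e. the weaker a base it is — the better a leaving group it makes.
(CH₃)₃C–OTf loses OTf⁻: pKₐ(CF₃SO₃H (triflic acid)) ≈ -14
(CH₃)₃C–OClO₃ loses ClO₄⁻: pKₐ(HClO₄) ≈ -10
(CH₃)₃C–Cl loses Cl⁻: pKₐ(HCl) ≈ -7
(CH₃)₃C–ONO₂ loses NO₃⁻: pKₐ(HNO₃) ≈ -1.3
(CH₃)₃C–OPO(OH)₂ loses H₂PO₄⁻: pKₐ(H₃PO₄) ≈ 2.1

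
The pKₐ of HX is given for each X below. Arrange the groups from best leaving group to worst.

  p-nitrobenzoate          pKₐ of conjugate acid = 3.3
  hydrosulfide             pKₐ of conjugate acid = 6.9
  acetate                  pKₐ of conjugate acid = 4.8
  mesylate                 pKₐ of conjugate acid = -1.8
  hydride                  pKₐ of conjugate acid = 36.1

mesylate > p-nitrobenzoate > acetate > hydrosulfide > hydride

Lower conjugate-acid pKₐ ⇒ weaker base ⇒ better leaving group.
Sorting by the given values: mesylate (-1.8), p-nitrobenzoate (3.3), acetate (4.8), hydrosulfide (6.9), hydride (36.1).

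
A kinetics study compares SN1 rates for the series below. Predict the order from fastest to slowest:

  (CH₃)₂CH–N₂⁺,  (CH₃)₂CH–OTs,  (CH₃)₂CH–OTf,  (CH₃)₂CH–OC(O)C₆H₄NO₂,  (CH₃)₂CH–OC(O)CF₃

(CH₃)₂CH–N₂⁺ > (CH₃)₂CH–OTf > (CH₃)₂CH–OTs > (CH₃)₂CH–OC(O)CF₃ > (CH₃)₂CH–OC(O)C₆H₄NO₂

Same R in every case — rank the leaving groups.
Rank by basicity of the departing species: weakest base leaves most easily.
(CH₃)₂CH–N₂⁺ loses N₂: no meaningful conjugate acid; N₂ departs as an exceptionally stable neutral molecule
(CH₃)₂CH–OTf loses OTf⁻: pKₐ(CF₃SO₃H (triflic acid)) ≈ -14
(CH₃)₂CH–OTs loses OTs⁻: pKₐ(p-CH₃C₆H₄SO₃H (TsOH)) ≈ -2.8
(CH₃)₂CH–OC(O)CF₃ loses CF₃COO⁻: pKₐ(CF₃COOH) ≈ 0.2
(CH₃)₂CH–OC(O)C₆H₄NO₂ loses p-O₂N–C₆H₄–COO⁻: pKₐ(p-nitrobenzoic acid) ≈ 3.4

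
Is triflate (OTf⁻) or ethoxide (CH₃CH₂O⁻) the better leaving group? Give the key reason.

triflate (OTf⁻)

triflate (OTf⁻) is the better leaving group.
pKₐ(CF₃SO₃H (triflic acid)) ≈ -14 versus pKₐ(CH₃CH₂OH) ≈ 16: triflate (OTf⁻) is the much weaker base.
Charge spread over three oxygens and a CF₃ group; the premier leaving group in synthesis.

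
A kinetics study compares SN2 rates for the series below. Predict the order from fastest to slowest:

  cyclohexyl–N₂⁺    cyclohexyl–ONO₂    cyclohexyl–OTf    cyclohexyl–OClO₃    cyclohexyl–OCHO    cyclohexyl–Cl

cyclohexyl–N₂⁺ > cyclohexyl–OTf > cyclohexyl–OClO₃ > cyclohexyl–Cl > cyclohexyl–ONO₂ > cyclohexyl–OCHO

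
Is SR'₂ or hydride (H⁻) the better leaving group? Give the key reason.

SR'₂ is the better leaving group.
pKₐ(R'₂SH⁺) ≈ -7 versus pKₐ(H₂) ≈ 36: SR'₂ is the much weaker base.
Neutral; leaves from a sulfonium salt (R–SR'₂⁺).

SR'₂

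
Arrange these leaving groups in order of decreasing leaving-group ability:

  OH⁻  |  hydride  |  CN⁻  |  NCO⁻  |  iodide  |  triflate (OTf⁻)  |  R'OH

triflate (OTf⁻) > iodide > R'OH > NCO⁻ > CN⁻ > OH⁻ > hydride

Rank by basicity of the departing species: weakest base leaves most easily.
triflate (OTf⁻): pKₐ(CF₃SO₃H (triflic acid)) ≈ -14
iodide: pKₐ(HI) ≈ -10
R'OH: pKₐ(R'OH₂⁺) ≈ -2.4
NCO⁻: pKₐ(HOCN) ≈ 3.5
CN⁻: pKₐ(HCN) ≈ 9.2
OH⁻: pKₐ(H₂O) ≈ 15.7
hydride: pKₐ(H₂) ≈ 36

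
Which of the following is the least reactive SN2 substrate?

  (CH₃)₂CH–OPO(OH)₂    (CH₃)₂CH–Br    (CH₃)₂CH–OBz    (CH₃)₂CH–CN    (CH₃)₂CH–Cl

(CH₃)₂CH–CN

Identical carbon frameworks mean the comparison reduces to leaving-group quality.
Rank by basicity of the departing species: weakest base leaves most easily.
(CH₃)₂CH–Br loses Br⁻: pKₐ(HBr) ≈ -9
(CH₃)₂CH–Cl loses Cl⁻: pKₐ(HCl) ≈ -7
(CH₃)₂CH–OPO(OH)₂ loses H₂PO₄⁻: pKₐ(H₃PO₄) ≈ 2.1
(CH₃)₂CH–OBz loses PhCOO⁻: pKₐ(C₆H₅COOH) ≈ 4.2
(CH₃)₂CH–CN loses CN⁻: pKₐ(HCN) ≈ 9.2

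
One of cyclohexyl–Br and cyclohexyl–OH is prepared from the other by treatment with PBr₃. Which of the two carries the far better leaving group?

From cyclohexyl–OH the departing group would be OH⁻ (pKₐ(H₂O) ≈ 15.7). Strong base; essentially never leaves without prior activation.
From cyclohexyl–Br the leaving group is Br⁻ (pKₐ(HBr) ≈ -9). Weak base; good leaving group.
Treatment with PBr₃ works by replacing the hydroxyl with bromide, making cyclohexyl–Br enormously more reactive.

cyclohexyl–Br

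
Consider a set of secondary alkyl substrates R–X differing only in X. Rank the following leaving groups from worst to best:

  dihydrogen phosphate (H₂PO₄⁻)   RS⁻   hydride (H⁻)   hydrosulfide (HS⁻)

hydride (H⁻) < RS⁻ < hydrosulfide (HS⁻) < dihydrogen phosphate (H₂PO₄⁻)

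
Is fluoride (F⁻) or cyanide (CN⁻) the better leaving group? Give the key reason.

fluoride (F⁻)

fluoride (F⁻) is the better leaving group.
pKₐ(HF) ≈ 3.2 versus pKₐ(HCN) ≈ 9.2: fluoride (F⁻) is the much weaker base.
Small and strongly basic; the poor halide leaving group.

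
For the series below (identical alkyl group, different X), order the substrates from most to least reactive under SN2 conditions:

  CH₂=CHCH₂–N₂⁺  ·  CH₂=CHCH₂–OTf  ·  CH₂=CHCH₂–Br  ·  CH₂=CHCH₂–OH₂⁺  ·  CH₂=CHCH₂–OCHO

CH₂=CHCH₂–N₂⁺ > CH₂=CHCH₂–OTf > CH₂=CHCH₂–Br > CH₂=CHCH₂–OH₂⁺ > CH₂=CHCH₂–OCHO

With the same alkyl group throughout, only the leaving group differentiates the rates.
The more stable X⁻ (or X) is on its own — i.e. the weaker a base it is — the better a leaving group it makes.
CH₂=CHCH₂–N₂⁺ loses N₂: no meaningful conjugate acid; N₂ departs as an exceptionally stable neutral molecule
CH₂=CHCH₂–OTf loses OTf⁻: pKₐ(CF₃SO₃H (triflic acid)) ≈ -14
CH₂=CHCH₂–Br loses Br⁻: pKₐ(HBr) ≈ -9
CH₂=CHCH₂–OH₂⁺ loses H₂O: pKₐ(H₃O⁺) ≈ -1.7
CH₂=CHCH₂–OCHO loses HCOO⁻: pKₐ(HCOOH) ≈ 3.8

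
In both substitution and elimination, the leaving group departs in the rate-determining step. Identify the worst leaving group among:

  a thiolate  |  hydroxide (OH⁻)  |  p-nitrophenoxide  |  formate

hydroxide (OH⁻)

formate: pKₐ(HCOOH) ≈ 3.8
p-nitrophenoxide: pKₐ(p-nitrophenol) ≈ 7.2
a thiolate: pKₐ(RSH (a thiol)) ≈ 10.5
hydroxide (OH⁻): pKₐ(H₂O) ≈ 15.7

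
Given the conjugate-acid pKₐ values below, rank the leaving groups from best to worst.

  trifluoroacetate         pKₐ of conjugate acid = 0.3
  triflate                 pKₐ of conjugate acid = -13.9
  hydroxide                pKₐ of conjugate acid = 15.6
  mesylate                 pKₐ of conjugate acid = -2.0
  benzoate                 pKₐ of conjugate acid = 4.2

triflate > mesylate > trifluoroacetate > benzoate > hydroxide

Lower conjugate-acid pKₐ ⇒ weaker base ⇒ better leaving group.
Sorting by the given values: triflate (-13.9), mesylate (-2.0), trifluoroacetate (0.3), benzoate (4.2), hydroxide (15.6).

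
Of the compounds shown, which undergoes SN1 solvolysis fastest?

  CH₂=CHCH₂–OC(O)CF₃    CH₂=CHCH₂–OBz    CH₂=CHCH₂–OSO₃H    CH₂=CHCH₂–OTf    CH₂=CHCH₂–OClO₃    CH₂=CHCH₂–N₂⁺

Same R in every case — rank the leaving groups.
A good leaving group is a weak base: the lower the pKₐ of its conjugate acid, the more readily it departs.
CH₂=CHCH₂–N₂⁺ loses N₂: no meaningful conjugate acid; N₂ departs as an exceptionally stable neutral molecule
CH₂=CHCH₂–OTf loses OTf⁻: pKₐ(CF₃SO₃H (triflic acid)) ≈ -14
CH₂=CHCH₂–OClO₃ loses ClO₄⁻: pKₐ(HClO₄) ≈ -10
CH₂=CHCH₂–OSO₃H loses HSO₄⁻: pKₐ(H₂SO₄) ≈ -3
CH₂=CHCH₂–OC(O)CF₃ loses CF₃COO⁻: pKₐ(CF₃COOH) ≈ 0.2
CH₂=CHCH₂–OBz loses PhCOO⁻: pKₐ(C₆H₅COOH) ≈ 4.2

CH₂=CHCH₂–N₂⁺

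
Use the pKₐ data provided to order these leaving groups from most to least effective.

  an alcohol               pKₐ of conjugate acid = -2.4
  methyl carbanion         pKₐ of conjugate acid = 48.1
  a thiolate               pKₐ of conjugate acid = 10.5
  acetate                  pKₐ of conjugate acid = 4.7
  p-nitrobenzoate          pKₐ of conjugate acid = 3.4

an alcohol > p-nitrobenzoate > acetate > a thiolate > methyl carbanion

Lower conjugate-acid pKₐ ⇒ weaker base ⇒ better leaving group.
Sorting by the given values: an alcohol (-2.4), p-nitrobenzoate (3.4), acetate (4.7), a thiolate (10.5), methyl carbanion (48.1).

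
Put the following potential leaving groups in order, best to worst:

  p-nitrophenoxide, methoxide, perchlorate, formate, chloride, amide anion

perchlorate > chloride > formate > p-nitrophenoxide > methoxide > amide anion

A good leaving group is a weak base: the lower the pKₐ of its conjugate acid, the more readily it departs.
perchlorate: pKₐ(HClO₄) ≈ -10
chloride: pKₐ(HCl) ≈ -7 — moderately weak base
formate: pKₐ(HCOOH) ≈ 3.8
p-nitrophenoxide: pKₐ(p-nitrophenol) ≈ 7.2 — nitro group delocalises the charge; the classic chromogenic LG
methoxide: pKₐ(CH₃OH) ≈ 15.5
amide anion: pKₐ(NH₃) ≈ 38 — extremely strong base; never a leaving group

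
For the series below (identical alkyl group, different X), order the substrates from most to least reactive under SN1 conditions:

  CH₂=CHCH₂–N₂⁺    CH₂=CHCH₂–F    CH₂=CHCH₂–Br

CH₂=CHCH₂–N₂⁺ > CH₂=CHCH₂–Br > CH₂=CHCH₂–F

Same R in every case — rank the leaving groups.
A good leaving group is a weak base: the lower the pKₐ of its conjugate acid, the more readily it departs.
CH₂=CHCH₂–N₂⁺ loses N₂: no meaningful conjugate acid; N₂ departs as an exceptionally stable neutral molecule
CH₂=CHCH₂–Br loses Br⁻: pKₐ(HBr) ≈ -9
CH₂=CHCH₂–F loses F⁻: pKₐ(HF) ≈ 3.2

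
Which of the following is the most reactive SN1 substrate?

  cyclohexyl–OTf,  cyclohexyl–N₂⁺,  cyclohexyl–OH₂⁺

The skeletons are identical, so relative rate is governed entirely by leaving-group ability.
Leaving-group ability tracks the stability of the departed species; conjugate-acid pKₐ is the usual yardstick (lower pKₐ → better LG).
cyclohexyl–N₂⁺ loses N₂: no meaningful conjugate acid; N₂ departs as an exceptionally stable neutral molecule
cyclohexyl–OTf loses OTf⁻: pKₐ(CF₃SO₃H (triflic acid)) ≈ -14
cyclohexyl–OH₂⁺ loses H₂O: pKₐ(H₃O⁺) ≈ -1.7

cyclohexyl–N₂⁺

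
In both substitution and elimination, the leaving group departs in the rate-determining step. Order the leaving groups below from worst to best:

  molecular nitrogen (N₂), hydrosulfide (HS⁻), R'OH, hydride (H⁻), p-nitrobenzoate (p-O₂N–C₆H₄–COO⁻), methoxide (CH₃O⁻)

molecular nitrogen (N₂): no meaningful conjugate acid; N₂ departs as an exceptionally stable neutral molecule
R'OH: pKₐ(R'OH₂⁺) ≈ -2.4 — neutral; leaves from a protonated ether (an oxonium ion, R–O(H)R'⁺)
p-nitrobenzoate (p-O₂N–C₆H₄–COO⁻): pKₐ(p-nitrobenzoic acid) ≈ 3.4 — electron-withdrawing nitro group stabilises the carboxylate
hydrosulfide (HS⁻): pKₐ(H₂S) ≈ 7 — larger and more polarisable than the oxygen analogue
methoxide (CH₃O⁻): pKₐ(CH₃OH) ≈ 15.5 — strong base; alkoxides do not leave unassisted
hydride (H⁻): pKₐ(H₂) ≈ 36 — extremely strong base; leaves only in special hydride-transfer contexts
The question asks for worst first, so the sequence is read in increasing leaving-group ability.

hydride (H⁻) < methoxide (CH₃O⁻) < hydrosulfide (HS⁻) < p-nitrobenzoate (p-O₂N–C₆H₄–COO⁻) < R'OH < molecular nitrogen (N₂)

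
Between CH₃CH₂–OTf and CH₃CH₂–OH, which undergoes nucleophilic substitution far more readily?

CH₃CH₂–OTf

From CH₃CH₂–OH the departing group would be OH⁻ (pKₐ(H₂O) ≈ 15.7). Strong base; essentially never leaves without prior activation.
From CH₃CH₂–OTf the leaving group is OTf⁻ (pKₐ(CF₃SO₃H (triflic acid)) ≈ -14). Charge spread over three oxygens and a CF₃ group; the premier leaving group in synthesis.
(In practice CH₃CH₂–OTf is made from CH₃CH₂–OH by treatment with Tf₂O / 2,6-lutidine, converting the hydroxyl into a triflate.)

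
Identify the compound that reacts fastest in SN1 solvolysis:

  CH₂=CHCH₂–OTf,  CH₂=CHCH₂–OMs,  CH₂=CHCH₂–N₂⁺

With the same alkyl group throughout, only the leaving group differentiates the rates.
A good leaving group is a weak base: the lower the pKₐ of its conjugate acid, the more readily it departs.
CH₂=CHCH₂–N₂⁺ loses N₂: no meaningful conjugate acid; N₂ departs as an exceptionally stable neutral molecule
CH₂=CHCH₂–OTf loses OTf⁻: pKₐ(CF₃SO₃H (triflic acid)) ≈ -14
CH₂=CHCH₂–OMs loses OMs⁻: pKₐ(CH₃SO₃H (MsOH)) ≈ -1.9

CH₂=CHCH₂–N₂⁺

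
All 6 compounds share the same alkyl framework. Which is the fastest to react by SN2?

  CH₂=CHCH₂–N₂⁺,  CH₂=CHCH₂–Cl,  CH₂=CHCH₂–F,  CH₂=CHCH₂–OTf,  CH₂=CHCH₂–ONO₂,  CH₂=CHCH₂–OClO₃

Same R in every case — rank the leaving groups.
A good leaving group is a weak base: the lower the pKₐ of its conjugate acid, the more readily it departs.
CH₂=CHCH₂–N₂⁺ loses N₂: no meaningful conjugate acid; N₂ departs as an exceptionally stable neutral molecule
CH₂=CHCH₂–OTf loses OTf⁻: pKₐ(CF₃SO₃H (triflic acid)) ≈ -14
CH₂=CHCH₂–OClO₃ loses ClO₄⁻: pKₐ(HClO₄) ≈ -10
CH₂=CHCH₂–Cl loses Cl⁻: pKₐ(HCl) ≈ -7
CH₂=CHCH₂–ONO₂ loses NO₃⁻: pKₐ(HNO₃) ≈ -1.3
CH₂=CHCH₂–F loses F⁻: pKₐ(HF) ≈ 3.2

CH₂=CHCH₂–N₂⁺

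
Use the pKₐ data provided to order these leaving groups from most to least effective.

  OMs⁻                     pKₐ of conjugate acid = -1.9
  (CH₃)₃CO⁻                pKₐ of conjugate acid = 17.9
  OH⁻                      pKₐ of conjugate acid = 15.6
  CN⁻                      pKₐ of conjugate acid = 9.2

Lower conjugate-acid pKₐ ⇒ weaker base ⇒ better leaving group.
Sorting by the given values: OMs⁻ (-1.9), CN⁻ (9.2), OH⁻ (15.6), (CH₃)₃CO⁻ (17.9).

OMs⁻ > CN⁻ > OH⁻ > (CH₃)₃CO⁻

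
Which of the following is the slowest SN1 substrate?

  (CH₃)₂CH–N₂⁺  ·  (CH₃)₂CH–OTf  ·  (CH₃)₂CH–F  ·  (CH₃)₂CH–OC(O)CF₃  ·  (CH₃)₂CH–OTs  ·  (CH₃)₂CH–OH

Same R in every case — rank the leaving groups.
The more stable X⁻ (or X) is on its own — i.e. the weaker a base it is — the better a leaving group it makes.
(CH₃)₂CH–N₂⁺ loses N₂: no meaningful conjugate acid; N₂ departs as an exceptionally stable neutral molecule
(CH₃)₂CH–OTf loses OTf⁻: pKₐ(CF₃SO₃H (triflic acid)) ≈ -14
(CH₃)₂CH–OTs loses OTs⁻: pKₐ(p-CH₃C₆H₄SO₃H (TsOH)) ≈ -2.8
(CH₃)₂CH–OC(O)CF₃ loses CF₃COO⁻: pKₐ(CF₃COOH) ≈ 0.2
(CH₃)₂CH–F loses F⁻: pKₐ(HF) ≈ 3.2
(CH₃)₂CH–OH loses OH⁻: pKₐ(H₂O) ≈ 15.7

(CH₃)₂CH–OH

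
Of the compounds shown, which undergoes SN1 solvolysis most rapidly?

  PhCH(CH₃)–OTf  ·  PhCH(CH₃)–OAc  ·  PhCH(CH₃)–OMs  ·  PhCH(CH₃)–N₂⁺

PhCH(CH₃)–N₂⁺

Identical carbon frameworks mean the comparison reduces to leaving-group quality.
The more stable X⁻ (or X) is on its own — i.e. the weaker a base it is — the better a leaving group it makes.
PhCH(CH₃)–N₂⁺ loses N₂: no meaningful conjugate acid; N₂ departs as an exceptionally stable neutral molecule
PhCH(CH₃)–OTf loses OTf⁻: pKₐ(CF₃SO₃H (triflic acid)) ≈ -14
PhCH(CH₃)–OMs loses OMs⁻: pKₐ(CH₃SO₃H (MsOH)) ≈ -1.9
PhCH(CH₃)–OAc loses AcO⁻: pKₐ(CH₃COOH) ≈ 4.8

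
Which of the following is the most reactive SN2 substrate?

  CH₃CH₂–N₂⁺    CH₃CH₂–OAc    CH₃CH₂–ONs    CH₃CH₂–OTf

With the same alkyl group throughout, only the leaving group differentiates the rates.
A good leaving group is a weak base: the lower the pKₐ of its conjugate acid, the more readily it departs.
CH₃CH₂–N₂⁺ loses N₂: no meaningful conjugate acid; N₂ departs as an exceptionally stable neutral molecule
CH₃CH₂–OTf loses OTf⁻: pKₐ(CF₃SO₃H (triflic acid)) ≈ -14
CH₃CH₂–ONs loses ONs⁻: pKₐ(p-O₂NC₆H₄SO₃H) ≈ -3.5
CH₃CH₂–OAc loses AcO⁻: pKₐ(CH₃COOH) ≈ 4.8

CH₃CH₂–N₂⁺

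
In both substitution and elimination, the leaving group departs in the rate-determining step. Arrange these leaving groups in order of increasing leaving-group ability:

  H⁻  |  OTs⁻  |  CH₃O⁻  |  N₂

H⁻ < CH₃O⁻ < OTs⁻ < N₂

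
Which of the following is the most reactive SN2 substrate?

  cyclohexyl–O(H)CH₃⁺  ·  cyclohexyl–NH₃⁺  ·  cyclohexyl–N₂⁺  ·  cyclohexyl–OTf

With the same alkyl group throughout, only the leaving group differentiates the rates.
Rank by basicity of the departing species: weakest base leaves most easily.
cyclohexyl–N₂⁺ loses N₂: no meaningful conjugate acid; N₂ departs as an exceptionally stable neutral molecule
cyclohexyl–OTf loses OTf⁻: pKₐ(CF₃SO₃H (triflic acid)) ≈ -14
cyclohexyl–O(H)CH₃⁺ loses R'OH: pKₐ(R'OH₂⁺) ≈ -2.4
cyclohexyl–NH₃⁺ loses NH₃: pKₐ(NH₄⁺) ≈ 9.2

cyclohexyl–N₂⁺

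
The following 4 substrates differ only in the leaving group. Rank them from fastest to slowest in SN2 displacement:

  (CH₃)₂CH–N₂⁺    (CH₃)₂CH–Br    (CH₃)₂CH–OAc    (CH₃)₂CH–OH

Identical carbon frameworks mean the comparison reduces to leaving-group quality.
Leaving-group ability tracks the stability of the departed species; conjugate-acid pKₐ is the usual yardstick (lower pKₐ → better LG).
(CH₃)₂CH–N₂⁺ loses N₂: no meaningful conjugate acid; N₂ departs as an exceptionally stable neutral molecule
(CH₃)₂CH–Br loses Br⁻: pKₐ(HBr) ≈ -9
(CH₃)₂CH–OAc loses AcO⁻: pKₐ(CH₃COOH) ≈ 4.8
(CH₃)₂CH–OH loses OH⁻: pKₐ(H₂O) ≈ 15.7

(CH₃)₂CH–N₂⁺ > (CH₃)₂CH–Br > (CH₃)₂CH–OAc > (CH₃)₂CH–OH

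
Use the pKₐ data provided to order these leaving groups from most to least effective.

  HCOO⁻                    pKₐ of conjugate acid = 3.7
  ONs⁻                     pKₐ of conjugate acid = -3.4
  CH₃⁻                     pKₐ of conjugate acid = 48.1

ONs⁻ > HCOO⁻ > CH₃⁻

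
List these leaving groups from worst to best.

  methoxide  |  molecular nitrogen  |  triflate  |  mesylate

Leaving-group ability tracks the stability of the departed species; conjugate-acid pKₐ is the usual yardstick (lower pKₐ → better LG).
molecular nitrogen: no meaningful conjugate acid; N₂ departs as an exceptionally stable neutral molecule
triflate: pKₐ(CF₃SO₃H (triflic acid)) ≈ -14
mesylate: pKₐ(CH₃SO₃H (MsOH)) ≈ -1.9
methoxide: pKₐ(CH₃OH) ≈ 15.5
The question asks for worst first, so the sequence is read in increasing leaving-group ability.

methoxide < mesylate < triflate < molecular nitrogen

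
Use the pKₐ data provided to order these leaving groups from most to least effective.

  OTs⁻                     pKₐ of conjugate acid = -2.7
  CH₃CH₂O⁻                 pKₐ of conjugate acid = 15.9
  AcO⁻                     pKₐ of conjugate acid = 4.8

OTs⁻ > AcO⁻ > CH₃CH₂O⁻

Lower conjugate-acid pKₐ ⇒ weaker base ⇒ better leaving group.
Sorting by the given values: OTs⁻ (-2.7), AcO⁻ (4.8), CH₃CH₂O⁻ (15.9).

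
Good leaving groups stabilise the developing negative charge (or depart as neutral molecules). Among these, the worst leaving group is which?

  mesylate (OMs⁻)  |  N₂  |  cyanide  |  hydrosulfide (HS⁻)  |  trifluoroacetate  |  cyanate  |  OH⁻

Leaving-group ability tracks the stability of the departed species; conjugate-acid pKₐ is the usual yardstick (lower pKₐ → better LG).
N₂: no meaningful conjugate acid; N₂ departs as an exceptionally stable neutral molecule
mesylate (OMs⁻): pKₐ(CH₃SO₃H (MsOH)) ≈ -1.9
trifluoroacetate: pKₐ(CF₃COOH) ≈ 0.2
cyanate: pKₐ(HOCN) ≈ 3.5
hydrosulfide (HS⁻): pKₐ(H₂S) ≈ 7
cyanide: pKₐ(HCN) ≈ 9.2
OH⁻: pKₐ(H₂O) ≈ 15.7

OH⁻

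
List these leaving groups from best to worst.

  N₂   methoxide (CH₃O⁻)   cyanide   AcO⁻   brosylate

Rank by basicity of the departing species: weakest base leaves most easily.
N₂: no meaningful conjugate acid; N₂ departs as an exceptionally stable neutral molecule
brosylate: pKₐ(p-BrC₆H₄SO₃H) ≈ -2.8 — arenesulfonate with a p-bromo substituent
AcO⁻: pKₐ(CH₃COOH) ≈ 4.8 — resonance-stabilised but still a weak base
cyanide: pKₐ(HCN) ≈ 9.2
methoxide (CH₃O⁻): pKₐ(CH₃OH) ≈ 15.5

N₂ > brosylate > AcO⁻ > cyanide > methoxide (CH₃O⁻)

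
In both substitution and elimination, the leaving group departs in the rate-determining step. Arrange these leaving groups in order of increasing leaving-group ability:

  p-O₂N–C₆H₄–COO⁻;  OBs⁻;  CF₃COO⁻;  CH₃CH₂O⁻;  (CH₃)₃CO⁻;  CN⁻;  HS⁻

The more stable X⁻ (or X) is on its own — i.e. the weaker a base it is — the better a leaving group it makes.
OBs⁻: pKₐ(p-BrC₆H₄SO₃H) ≈ -2.8
CF₃COO⁻: pKₐ(CF₃COOH) ≈ 0.2
p-O₂N–C₆H₄–COO⁻: pKₐ(p-nitrobenzoic acid) ≈ 3.4
HS⁻: pKₐ(H₂S) ≈ 7
CN⁻: pKₐ(HCN) ≈ 9.2
CH₃CH₂O⁻: pKₐ(CH₃CH₂OH) ≈ 16
(CH₃)₃CO⁻: pKₐ(t-BuOH) ≈ 18
Listed from poorest to best leaving group as asked.

(CH₃)₃CO⁻ < CH₃CH₂O⁻ < CN⁻ < HS⁻ < p-O₂N–C₆H₄–COO⁻ < CF₃COO⁻ < OBs⁻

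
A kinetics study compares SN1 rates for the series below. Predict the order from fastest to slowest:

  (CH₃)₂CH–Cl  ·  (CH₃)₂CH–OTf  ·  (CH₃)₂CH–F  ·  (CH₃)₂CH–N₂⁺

Same R in every case — rank the leaving groups.
A good leaving group is a weak base: the lower the pKₐ of its conjugate acid, the more readily it departs.
(CH₃)₂CH–N₂⁺ loses N₂: no meaningful conjugate acid; N₂ departs as an exceptionally stable neutral molecule
(CH₃)₂CH–OTf loses OTf⁻: pKₐ(CF₃SO₃H (triflic acid)) ≈ -14
(CH₃)₂CH–Cl loses Cl⁻: pKₐ(HCl) ≈ -7
(CH₃)₂CH–F loses F⁻: pKₐ(HF) ≈ 3.2

(CH₃)₂CH–N₂⁺ > (CH₃)₂CH–OTf > (CH₃)₂CH–Cl > (CH₃)₂CH–F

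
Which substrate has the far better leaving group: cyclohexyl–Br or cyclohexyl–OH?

cyclohexyl–Br

From cyclohexyl–OH the departing group would be OH⁻ (pKₐ(H₂O) ≈ 15.7). Strong base; essentially never leaves without prior activation.
From cyclohexyl–Br the leaving group is Br⁻ (pKₐ(HBr) ≈ -9). Weak base; good leaving group.
(In practice cyclohexyl–Br is made from cyclohexyl–OH by treatment with PBr₃, replacing the hydroxyl with bromide.)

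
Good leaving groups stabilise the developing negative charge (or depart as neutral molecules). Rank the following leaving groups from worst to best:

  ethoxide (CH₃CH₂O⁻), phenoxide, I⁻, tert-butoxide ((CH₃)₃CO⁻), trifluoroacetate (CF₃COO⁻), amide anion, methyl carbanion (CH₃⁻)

methyl carbanion (CH₃⁻) < amide anion < tert-butoxide ((CH₃)₃CO⁻) < ethoxide (CH₃CH₂O⁻) < phenoxide < trifluoroacetate (CF₃COO⁻) < I⁻

A good leaving group is a weak base: the lower the pKₐ of its conjugate acid, the more readily it departs.
I⁻: pKₐ(HI) ≈ -10
trifluoroacetate (CF₃COO⁻): pKₐ(CF₃COOH) ≈ 0.2
phenoxide: pKₐ(C₆H₅OH (phenol)) ≈ 10
ethoxide (CH₃CH₂O⁻): pKₐ(CH₃CH₂OH) ≈ 16
tert-butoxide ((CH₃)₃CO⁻): pKₐ(t-BuOH) ≈ 18
amide anion: pKₐ(NH₃) ≈ 38
methyl carbanion (CH₃⁻): pKₐ(CH₄) ≈ 48
Listed from poorest to best leaving group as asked.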